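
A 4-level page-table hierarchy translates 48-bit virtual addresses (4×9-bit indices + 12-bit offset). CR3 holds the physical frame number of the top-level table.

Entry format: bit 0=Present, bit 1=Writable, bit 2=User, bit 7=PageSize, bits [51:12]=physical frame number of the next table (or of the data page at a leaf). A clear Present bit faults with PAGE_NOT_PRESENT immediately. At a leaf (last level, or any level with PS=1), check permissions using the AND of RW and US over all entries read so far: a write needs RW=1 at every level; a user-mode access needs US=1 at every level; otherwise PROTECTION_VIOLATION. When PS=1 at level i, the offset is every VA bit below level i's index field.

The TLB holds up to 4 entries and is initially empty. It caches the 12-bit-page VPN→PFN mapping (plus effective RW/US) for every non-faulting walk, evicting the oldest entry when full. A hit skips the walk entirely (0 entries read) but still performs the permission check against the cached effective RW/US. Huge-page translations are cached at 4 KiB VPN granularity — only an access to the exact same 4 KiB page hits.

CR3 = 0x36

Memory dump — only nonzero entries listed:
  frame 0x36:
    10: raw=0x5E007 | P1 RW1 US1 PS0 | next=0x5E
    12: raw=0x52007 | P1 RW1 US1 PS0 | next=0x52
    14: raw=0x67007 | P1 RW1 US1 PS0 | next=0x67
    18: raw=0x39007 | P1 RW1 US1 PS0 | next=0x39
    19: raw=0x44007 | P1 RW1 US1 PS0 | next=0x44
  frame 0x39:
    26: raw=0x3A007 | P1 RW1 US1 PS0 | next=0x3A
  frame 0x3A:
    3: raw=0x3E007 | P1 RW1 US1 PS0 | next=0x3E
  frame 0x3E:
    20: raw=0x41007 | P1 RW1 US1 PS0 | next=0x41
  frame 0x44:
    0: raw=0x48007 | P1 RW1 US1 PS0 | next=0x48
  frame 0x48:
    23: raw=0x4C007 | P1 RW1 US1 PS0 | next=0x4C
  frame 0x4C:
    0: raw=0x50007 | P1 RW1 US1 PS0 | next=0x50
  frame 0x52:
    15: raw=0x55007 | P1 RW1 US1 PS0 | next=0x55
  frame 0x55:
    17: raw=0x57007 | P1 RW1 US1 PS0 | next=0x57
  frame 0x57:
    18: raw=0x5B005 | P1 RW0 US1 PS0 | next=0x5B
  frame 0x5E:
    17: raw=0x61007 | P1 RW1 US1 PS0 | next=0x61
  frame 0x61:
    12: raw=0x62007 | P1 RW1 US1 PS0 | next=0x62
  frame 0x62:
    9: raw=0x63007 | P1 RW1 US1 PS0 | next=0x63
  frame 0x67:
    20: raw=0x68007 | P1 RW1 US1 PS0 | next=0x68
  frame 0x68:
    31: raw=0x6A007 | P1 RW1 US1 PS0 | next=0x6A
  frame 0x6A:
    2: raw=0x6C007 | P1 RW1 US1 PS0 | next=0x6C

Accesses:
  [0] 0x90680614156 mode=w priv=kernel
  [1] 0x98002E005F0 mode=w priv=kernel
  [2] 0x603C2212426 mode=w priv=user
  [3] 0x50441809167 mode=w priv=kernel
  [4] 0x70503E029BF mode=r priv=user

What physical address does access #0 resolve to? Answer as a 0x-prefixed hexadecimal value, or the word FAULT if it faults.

Per-access translation:
#0 VA=0x90680614156 (w,kernel):
  [0] read 0x36 idx=18: raw=0x39007 flags P=1 W=1 U=1 S=0
  [1] read 0x39 idx=26: raw=0x3A007 flags P=1 W=1 U=1 S=0
  [2] read 0x3A idx=3: raw=0x3E007 flags P=1 W=1 U=1 S=0
  [3] read 0x3E idx=20: raw=0x41007 flags P=1 W=1 U=1 S=0
  ⇒ phys 0x41156  [4 reads]
#1 VA=0x98002E005F0 (w,kernel):
  [0] read 0x36 idx=19: raw=0x44007 flags P=1 W=1 U=1 S=0
  [1] read 0x44 idx=0: raw=0x48007 flags P=1 W=1 U=1 S=0
  [2] read 0x48 idx=23: raw=0x4C007 flags P=1 W=1 U=1 S=0
  [3] read 0x4C idx=0: raw=0x50007 flags P=1 W=1 U=1 S=0
  ⇒ phys 0x505F0  [4 reads]
#2 VA=0x603C2212426 (w,user):
  [0] read 0x36 idx=12: raw=0x52007 flags P=1 W=1 U=1 S=0
  [1] read 0x52 idx=15: raw=0x55007 flags P=1 W=1 U=1 S=0
  [2] read 0x55 idx=17: raw=0x57007 flags P=1 W=1 U=1 S=0
  [3] read 0x57 idx=18: raw=0x5B005 flags P=1 W=0 U=1 S=0
  → PROTECTION_VIOLATION  (4 entries read)
#3 VA=0x50441809167 (w,kernel):
  [0] read 0x36 idx=10: raw=0x5E007 flags P=1 W=1 U=1 S=0
  [1] read 0x5E idx=17: raw=0x61007 flags P=1 W=1 U=1 S=0
  [2] read 0x61 idx=12: raw=0x62007 flags P=1 W=1 U=1 S=0
  [3] read 0x62 idx=9: raw=0x63007 flags P=1 W=1 U=1 S=0
  ⇒ phys 0x63167  [4 reads]
#4 VA=0x70503E029BF (r,user):
  [0] read 0x36 idx=14: raw=0x67007 flags P=1 W=1 U=1 S=0
  [1] read 0x67 idx=20: raw=0x68007 flags P=1 W=1 U=1 S=0
  [2] read 0x68 idx=31: raw=0x6A007 flags P=1 W=1 U=1 S=0
  [3] read 0x6A idx=2: raw=0x6C007 flags P=1 W=1 U=1 S=0
  ⇒ phys 0x6C9BF  [4 reads]

Access #0 PA: 0x41156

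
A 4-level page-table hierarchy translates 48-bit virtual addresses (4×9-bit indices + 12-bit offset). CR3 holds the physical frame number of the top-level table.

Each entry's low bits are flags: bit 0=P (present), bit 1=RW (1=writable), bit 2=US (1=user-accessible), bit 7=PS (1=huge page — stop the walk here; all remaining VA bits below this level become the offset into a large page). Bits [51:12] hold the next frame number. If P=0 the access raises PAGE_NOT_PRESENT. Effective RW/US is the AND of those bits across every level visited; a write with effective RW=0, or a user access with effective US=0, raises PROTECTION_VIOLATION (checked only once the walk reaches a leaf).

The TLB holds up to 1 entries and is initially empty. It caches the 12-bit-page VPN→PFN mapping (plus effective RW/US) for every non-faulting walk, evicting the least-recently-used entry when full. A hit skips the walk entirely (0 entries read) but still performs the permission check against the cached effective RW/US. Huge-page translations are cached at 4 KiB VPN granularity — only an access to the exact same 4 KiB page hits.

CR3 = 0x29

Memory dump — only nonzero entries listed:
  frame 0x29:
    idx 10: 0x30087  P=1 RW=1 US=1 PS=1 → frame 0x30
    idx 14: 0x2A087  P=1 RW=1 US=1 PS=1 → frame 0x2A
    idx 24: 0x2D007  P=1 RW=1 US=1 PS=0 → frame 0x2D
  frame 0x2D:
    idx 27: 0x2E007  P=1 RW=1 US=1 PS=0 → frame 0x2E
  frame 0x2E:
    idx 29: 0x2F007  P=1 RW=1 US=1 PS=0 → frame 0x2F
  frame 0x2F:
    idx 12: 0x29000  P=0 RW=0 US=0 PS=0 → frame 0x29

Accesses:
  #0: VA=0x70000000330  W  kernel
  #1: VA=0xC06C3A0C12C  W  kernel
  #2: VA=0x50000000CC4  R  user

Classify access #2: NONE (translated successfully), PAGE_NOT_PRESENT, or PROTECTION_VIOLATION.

Walk each access:
#0 VA=0x70000000330 (w,kernel):
  lvl0: tbl 0x29, slot 14 ⇒ 0x2A087 (P1/RW1/US1/PS1)
  → PA=0x2A330 (huge @L0)  (1 entries read)
#1 VA=0xC06C3A0C12C (w,kernel):
  lvl0: tbl 0x29, slot 24 ⇒ 0x2D007 (P1/RW1/US1/PS0)
  lvl1: tbl 0x2D, slot 27 ⇒ 0x2E007 (P1/RW1/US1/PS0)
  lvl2: tbl 0x2E, slot 29 ⇒ 0x2F007 (P1/RW1/US1/PS0)
  lvl3: tbl 0x2F, slot 12 ⇒ 0x29000 (P0/RW0/US0/PS0)
  ⇒ fault: PAGE_NOT_PRESENT  — 4 lookups
#2 VA=0x50000000CC4 (r,user):
  lvl0: tbl 0x29, slot 10 ⇒ 0x30087 (P1/RW1/US1/PS1)
  → PA=0x30CC4 (huge @L0)  (1 entries read)

Access #2 fault: NONE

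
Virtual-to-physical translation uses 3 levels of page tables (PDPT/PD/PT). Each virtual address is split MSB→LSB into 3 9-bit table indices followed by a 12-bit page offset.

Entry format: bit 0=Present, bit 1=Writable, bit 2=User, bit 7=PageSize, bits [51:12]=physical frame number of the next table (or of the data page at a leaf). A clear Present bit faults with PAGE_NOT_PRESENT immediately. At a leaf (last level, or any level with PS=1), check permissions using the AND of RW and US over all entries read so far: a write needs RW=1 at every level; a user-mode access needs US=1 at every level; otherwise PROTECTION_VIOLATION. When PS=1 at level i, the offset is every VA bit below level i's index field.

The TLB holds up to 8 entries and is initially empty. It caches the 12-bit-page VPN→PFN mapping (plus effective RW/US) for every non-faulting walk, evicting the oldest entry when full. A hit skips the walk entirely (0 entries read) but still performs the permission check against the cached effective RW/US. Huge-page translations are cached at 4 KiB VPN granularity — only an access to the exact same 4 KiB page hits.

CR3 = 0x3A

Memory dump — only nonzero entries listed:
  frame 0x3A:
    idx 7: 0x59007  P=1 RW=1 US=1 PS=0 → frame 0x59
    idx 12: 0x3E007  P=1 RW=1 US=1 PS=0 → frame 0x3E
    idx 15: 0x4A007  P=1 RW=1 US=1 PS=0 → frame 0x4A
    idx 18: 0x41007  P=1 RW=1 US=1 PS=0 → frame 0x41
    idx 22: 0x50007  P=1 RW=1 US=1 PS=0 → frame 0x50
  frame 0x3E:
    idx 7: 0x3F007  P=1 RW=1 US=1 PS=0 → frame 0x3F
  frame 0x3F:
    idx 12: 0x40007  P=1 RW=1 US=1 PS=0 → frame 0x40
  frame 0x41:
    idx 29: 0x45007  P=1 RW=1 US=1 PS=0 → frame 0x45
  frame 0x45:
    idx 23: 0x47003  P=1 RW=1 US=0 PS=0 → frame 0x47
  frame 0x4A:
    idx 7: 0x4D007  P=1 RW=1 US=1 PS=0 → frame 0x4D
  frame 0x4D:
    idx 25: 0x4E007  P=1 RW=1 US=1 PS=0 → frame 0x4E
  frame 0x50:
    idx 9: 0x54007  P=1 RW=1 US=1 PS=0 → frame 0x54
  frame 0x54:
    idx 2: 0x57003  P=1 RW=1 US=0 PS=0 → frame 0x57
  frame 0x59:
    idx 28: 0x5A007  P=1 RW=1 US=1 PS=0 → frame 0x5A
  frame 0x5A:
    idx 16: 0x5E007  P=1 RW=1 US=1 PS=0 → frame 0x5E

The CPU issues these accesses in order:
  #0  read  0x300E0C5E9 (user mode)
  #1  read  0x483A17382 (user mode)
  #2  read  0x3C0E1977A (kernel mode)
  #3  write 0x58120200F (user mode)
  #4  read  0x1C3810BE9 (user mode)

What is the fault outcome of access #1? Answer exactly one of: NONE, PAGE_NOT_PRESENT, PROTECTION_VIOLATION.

Trace:
#0 VA=0x300E0C5E9 (r,user):
  [0] read 0x3A idx=12: raw=0x3E007 flags P=1 W=1 U=1 S=0
  [1] read 0x3E idx=7: raw=0x3F007 flags P=1 W=1 U=1 S=0
  [2] read 0x3F idx=12: raw=0x40007 flags P=1 W=1 U=1 S=0
  → PA=0x405E9  (3 entries read)
#1 VA=0x483A17382 (r,user):
  [0] read 0x3A idx=18: raw=0x41007 flags P=1 W=1 U=1 S=0
  [1] read 0x41 idx=29: raw=0x45007 flags P=1 W=1 U=1 S=0
  [2] read 0x45 idx=23: raw=0x47003 flags P=1 W=1 U=0 S=0
  → PROTECTION_VIOLATION  (3 entries read)
#2 VA=0x3C0E1977A (r,kernel):
  [0] read 0x3A idx=15: raw=0x4A007 flags P=1 W=1 U=1 S=0
  [1] read 0x4A idx=7: raw=0x4D007 flags P=1 W=1 U=1 S=0
  [2] read 0x4D idx=25: raw=0x4E007 flags P=1 W=1 U=1 S=0
  → PA=0x4E77A  (3 entries read)
#3 VA=0x58120200F (w,user):
  [0] read 0x3A idx=22: raw=0x50007 flags P=1 W=1 U=1 S=0
  [1] read 0x50 idx=9: raw=0x54007 flags P=1 W=1 U=1 S=0
  [2] read 0x54 idx=2: raw=0x57003 flags P=1 W=1 U=0 S=0
  → PROTECTION_VIOLATION  (3 entries read)
#4 VA=0x1C3810BE9 (r,user):
  [0] read 0x3A idx=7: raw=0x59007 flags P=1 W=1 U=1 S=0
  [1] read 0x59 idx=28: raw=0x5A007 flags P=1 W=1 U=1 S=0
  [2] read 0x5A idx=16: raw=0x5E007 flags P=1 W=1 U=1 S=0
  → PA=0x5EBE9  (3 entries read)

Access #1 fault: PROTECTION_VIOLATION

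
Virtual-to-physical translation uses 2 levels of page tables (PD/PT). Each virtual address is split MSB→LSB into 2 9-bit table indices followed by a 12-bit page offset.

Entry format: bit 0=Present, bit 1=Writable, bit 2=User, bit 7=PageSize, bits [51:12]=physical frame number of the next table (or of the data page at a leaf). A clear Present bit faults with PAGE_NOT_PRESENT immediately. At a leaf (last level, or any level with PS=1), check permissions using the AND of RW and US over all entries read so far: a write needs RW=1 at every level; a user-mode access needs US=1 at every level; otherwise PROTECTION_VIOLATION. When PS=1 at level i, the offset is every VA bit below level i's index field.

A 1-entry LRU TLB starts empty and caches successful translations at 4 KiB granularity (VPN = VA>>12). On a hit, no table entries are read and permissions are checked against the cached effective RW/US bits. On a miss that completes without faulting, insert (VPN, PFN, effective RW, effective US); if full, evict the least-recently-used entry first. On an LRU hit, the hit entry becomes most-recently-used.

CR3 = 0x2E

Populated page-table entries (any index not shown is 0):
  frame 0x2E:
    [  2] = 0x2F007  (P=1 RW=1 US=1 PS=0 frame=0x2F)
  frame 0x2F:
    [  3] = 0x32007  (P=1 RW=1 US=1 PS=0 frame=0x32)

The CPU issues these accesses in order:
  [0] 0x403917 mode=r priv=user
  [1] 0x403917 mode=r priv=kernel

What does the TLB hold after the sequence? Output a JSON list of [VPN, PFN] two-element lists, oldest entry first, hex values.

Walk each access:
#0 VA=0x403917 (r,user):
  L0: frame=0x2E idx=2 entry=0x2F007 [P=1 RW=1 US=1 PS=0]
  L1: frame=0x2F idx=3 entry=0x32007 [P=1 RW=1 US=1 PS=0]
  ⇒ phys 0x32917  [2 reads]
#1 VA=0x403917 (r,kernel):
  TLB hit vpn=0x403 → PA=0x32917

TLB: [["0x403", "0x32"]]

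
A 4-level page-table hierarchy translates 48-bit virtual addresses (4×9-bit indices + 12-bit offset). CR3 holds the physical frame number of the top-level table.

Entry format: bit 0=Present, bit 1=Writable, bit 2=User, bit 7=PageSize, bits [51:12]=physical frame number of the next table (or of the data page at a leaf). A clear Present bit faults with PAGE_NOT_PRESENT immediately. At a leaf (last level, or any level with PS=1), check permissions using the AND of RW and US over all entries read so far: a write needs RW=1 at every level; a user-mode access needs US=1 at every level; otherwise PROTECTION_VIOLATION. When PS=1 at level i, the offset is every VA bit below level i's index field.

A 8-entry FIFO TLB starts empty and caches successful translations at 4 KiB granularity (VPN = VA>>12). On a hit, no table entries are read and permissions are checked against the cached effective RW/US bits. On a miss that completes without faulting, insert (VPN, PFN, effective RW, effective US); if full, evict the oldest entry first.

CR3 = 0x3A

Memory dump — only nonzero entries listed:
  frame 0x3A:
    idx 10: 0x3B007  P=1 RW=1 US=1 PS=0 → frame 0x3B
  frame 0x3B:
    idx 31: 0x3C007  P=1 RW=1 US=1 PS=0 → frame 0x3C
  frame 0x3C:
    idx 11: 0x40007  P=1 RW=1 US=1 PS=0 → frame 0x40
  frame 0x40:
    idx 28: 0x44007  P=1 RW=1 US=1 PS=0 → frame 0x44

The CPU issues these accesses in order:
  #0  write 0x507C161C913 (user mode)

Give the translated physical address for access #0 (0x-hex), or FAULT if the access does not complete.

Trace:
#0 VA=0x507C161C913 (w,user):
  [0] read 0x3A idx=10: raw=0x3B007 flags P=1 W=1 U=1 S=0
  [1] read 0x3B idx=31: raw=0x3C007 flags P=1 W=1 U=1 S=0
  [2] read 0x3C idx=11: raw=0x40007 flags P=1 W=1 U=1 S=0
  [3] read 0x40 idx=28: raw=0x44007 flags P=1 W=1 U=1 S=0
  ⇒ phys 0x44913  [4 reads]

Access #0 PA: 0x44913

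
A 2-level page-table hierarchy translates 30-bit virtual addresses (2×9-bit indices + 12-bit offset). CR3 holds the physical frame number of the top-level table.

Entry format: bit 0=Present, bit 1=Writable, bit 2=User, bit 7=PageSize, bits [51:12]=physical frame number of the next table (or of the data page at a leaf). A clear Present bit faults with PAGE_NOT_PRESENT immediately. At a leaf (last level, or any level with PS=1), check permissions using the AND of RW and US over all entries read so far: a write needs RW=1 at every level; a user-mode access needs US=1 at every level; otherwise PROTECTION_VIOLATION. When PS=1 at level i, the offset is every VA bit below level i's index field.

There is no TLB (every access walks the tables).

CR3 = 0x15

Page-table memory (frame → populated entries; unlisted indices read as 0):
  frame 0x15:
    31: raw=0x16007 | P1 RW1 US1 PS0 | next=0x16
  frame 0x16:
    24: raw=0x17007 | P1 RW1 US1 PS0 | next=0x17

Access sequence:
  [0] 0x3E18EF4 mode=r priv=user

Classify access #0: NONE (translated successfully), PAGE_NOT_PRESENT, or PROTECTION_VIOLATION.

Walk each access:
#0 VA=0x3E18EF4 (r,user):
  L0 @0x15[31] → 0x16007  P=1,RW=1,US=1,PS=0
  L1 @0x16[24] → 0x17007  P=1,RW=1,US=1,PS=0
  ⇒ phys 0x17EF4  [2 reads]

Access #0 fault: NONE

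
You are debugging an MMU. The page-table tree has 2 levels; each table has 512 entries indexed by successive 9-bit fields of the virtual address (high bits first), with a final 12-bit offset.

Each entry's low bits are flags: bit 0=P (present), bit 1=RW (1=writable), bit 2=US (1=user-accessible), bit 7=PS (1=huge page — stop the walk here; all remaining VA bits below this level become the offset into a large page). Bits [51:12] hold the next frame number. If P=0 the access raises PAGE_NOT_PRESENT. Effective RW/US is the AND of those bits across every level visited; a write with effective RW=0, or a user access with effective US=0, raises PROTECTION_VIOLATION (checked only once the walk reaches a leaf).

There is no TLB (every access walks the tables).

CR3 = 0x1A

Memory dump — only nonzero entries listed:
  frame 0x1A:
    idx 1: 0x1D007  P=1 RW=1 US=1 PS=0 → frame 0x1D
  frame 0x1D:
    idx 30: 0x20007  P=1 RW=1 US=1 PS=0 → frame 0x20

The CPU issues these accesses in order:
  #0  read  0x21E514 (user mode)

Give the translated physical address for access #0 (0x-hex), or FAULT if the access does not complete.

Per-access translation:
#0 VA=0x21E514 (r,user):
  L0 @0x1A[1] → 0x1D007  P=1,RW=1,US=1,PS=0
  L1 @0x1D[30] → 0x20007  P=1,RW=1,US=1,PS=0
  ✓ 0x20514  — 2 lookups

Access #0 PA: 0x20514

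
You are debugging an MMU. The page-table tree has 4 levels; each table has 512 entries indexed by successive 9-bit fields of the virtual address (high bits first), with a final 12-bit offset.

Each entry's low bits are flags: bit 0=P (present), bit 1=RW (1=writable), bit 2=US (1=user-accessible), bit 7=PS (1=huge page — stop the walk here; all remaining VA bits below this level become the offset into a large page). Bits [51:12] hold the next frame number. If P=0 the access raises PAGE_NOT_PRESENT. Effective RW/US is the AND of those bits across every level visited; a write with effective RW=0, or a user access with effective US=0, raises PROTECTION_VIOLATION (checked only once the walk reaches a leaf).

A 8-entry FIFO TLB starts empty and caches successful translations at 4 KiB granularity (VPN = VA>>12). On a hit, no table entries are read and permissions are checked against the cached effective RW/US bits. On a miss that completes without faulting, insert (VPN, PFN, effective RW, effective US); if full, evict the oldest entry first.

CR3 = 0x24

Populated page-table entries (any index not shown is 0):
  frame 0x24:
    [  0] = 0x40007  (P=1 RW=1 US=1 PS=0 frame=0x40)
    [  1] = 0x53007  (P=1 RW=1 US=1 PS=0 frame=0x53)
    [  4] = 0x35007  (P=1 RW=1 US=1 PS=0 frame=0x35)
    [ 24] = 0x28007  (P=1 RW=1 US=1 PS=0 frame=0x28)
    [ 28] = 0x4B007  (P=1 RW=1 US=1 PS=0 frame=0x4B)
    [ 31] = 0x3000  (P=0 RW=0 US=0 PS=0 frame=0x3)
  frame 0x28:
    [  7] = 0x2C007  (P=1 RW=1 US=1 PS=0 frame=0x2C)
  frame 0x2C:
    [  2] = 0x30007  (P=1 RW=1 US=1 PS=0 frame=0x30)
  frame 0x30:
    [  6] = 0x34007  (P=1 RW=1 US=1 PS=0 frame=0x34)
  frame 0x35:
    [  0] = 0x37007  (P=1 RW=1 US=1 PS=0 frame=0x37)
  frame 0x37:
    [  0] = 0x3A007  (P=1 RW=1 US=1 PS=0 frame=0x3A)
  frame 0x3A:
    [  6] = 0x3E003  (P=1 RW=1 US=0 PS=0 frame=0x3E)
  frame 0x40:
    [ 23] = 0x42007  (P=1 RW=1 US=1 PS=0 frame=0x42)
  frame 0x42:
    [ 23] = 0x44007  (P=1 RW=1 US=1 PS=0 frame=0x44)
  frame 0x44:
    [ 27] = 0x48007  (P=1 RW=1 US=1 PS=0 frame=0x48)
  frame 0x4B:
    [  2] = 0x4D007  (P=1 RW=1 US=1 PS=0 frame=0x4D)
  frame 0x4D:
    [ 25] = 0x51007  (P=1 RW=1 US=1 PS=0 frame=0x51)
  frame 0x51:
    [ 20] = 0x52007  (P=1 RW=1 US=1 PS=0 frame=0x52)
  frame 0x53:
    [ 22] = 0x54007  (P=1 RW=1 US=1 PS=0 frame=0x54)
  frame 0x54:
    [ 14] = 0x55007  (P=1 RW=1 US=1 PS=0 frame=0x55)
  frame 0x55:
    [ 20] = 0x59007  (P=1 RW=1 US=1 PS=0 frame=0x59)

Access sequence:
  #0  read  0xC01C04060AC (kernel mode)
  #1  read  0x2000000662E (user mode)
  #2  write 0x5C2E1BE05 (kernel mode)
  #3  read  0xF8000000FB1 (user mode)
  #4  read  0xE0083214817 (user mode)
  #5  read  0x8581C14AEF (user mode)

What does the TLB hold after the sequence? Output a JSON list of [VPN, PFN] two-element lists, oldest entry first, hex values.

Trace:
#0 VA=0xC01C04060AC (r,kernel):
  [0] read 0x24 idx=24: raw=0x28007 flags P=1 W=1 U=1 S=0
  [1] read 0x28 idx=7: raw=0x2C007 flags P=1 W=1 U=1 S=0
  [2] read 0x2C idx=2: raw=0x30007 flags P=1 W=1 U=1 S=0
  [3] read 0x30 idx=6: raw=0x34007 flags P=1 W=1 U=1 S=0
  → PA=0x340AC  (4 entries read)
#1 VA=0x2000000662E (r,user):
  [0] read 0x24 idx=4: raw=0x35007 flags P=1 W=1 U=1 S=0
  [1] read 0x35 idx=0: raw=0x37007 flags P=1 W=1 U=1 S=0
  [2] read 0x37 idx=0: raw=0x3A007 flags P=1 W=1 U=1 S=0
  [3] read 0x3A idx=6: raw=0x3E003 flags P=1 W=1 U=0 S=0
  ✗ PROTECTION_VIOLATION  [4 reads]
#2 VA=0x5C2E1BE05 (w,kernel):
  [0] read 0x24 idx=0: raw=0x40007 flags P=1 W=1 U=1 S=0
  [1] read 0x40 idx=23: raw=0x42007 flags P=1 W=1 U=1 S=0
  [2] read 0x42 idx=23: raw=0x44007 flags P=1 W=1 U=1 S=0
  [3] read 0x44 idx=27: raw=0x48007 flags P=1 W=1 U=1 S=0
  → PA=0x48E05  (4 entries read)
#3 VA=0xF8000000FB1 (r,user):
  [0] read 0x24 idx=31: raw=0x3000 flags P=0 W=0 U=0 S=0
  ✗ PAGE_NOT_PRESENT  [1 reads]
#4 VA=0xE0083214817 (r,user):
  [0] read 0x24 idx=28: raw=0x4B007 flags P=1 W=1 U=1 S=0
  [1] read 0x4B idx=2: raw=0x4D007 flags P=1 W=1 U=1 S=0
  [2] read 0x4D idx=25: raw=0x51007 flags P=1 W=1 U=1 S=0
  [3] read 0x51 idx=20: raw=0x52007 flags P=1 W=1 U=1 S=0
  → PA=0x52817  (4 entries read)
#5 VA=0x8581C14AEF (r,user):
  [0] read 0x24 idx=1: raw=0x53007 flags P=1 W=1 U=1 S=0
  [1] read 0x53 idx=22: raw=0x54007 flags P=1 W=1 U=1 S=0
  [2] read 0x54 idx=14: raw=0x55007 flags P=1 W=1 U=1 S=0
  [3] read 0x55 idx=20: raw=0x59007 flags P=1 W=1 U=1 S=0
  → PA=0x59AEF  (4 entries read)

TLB: [["0xC01C0406", "0x34"], ["0x5C2E1B", "0x48"], ["0xE0083214", "0x52"], ["0x8581C14", "0x59"]]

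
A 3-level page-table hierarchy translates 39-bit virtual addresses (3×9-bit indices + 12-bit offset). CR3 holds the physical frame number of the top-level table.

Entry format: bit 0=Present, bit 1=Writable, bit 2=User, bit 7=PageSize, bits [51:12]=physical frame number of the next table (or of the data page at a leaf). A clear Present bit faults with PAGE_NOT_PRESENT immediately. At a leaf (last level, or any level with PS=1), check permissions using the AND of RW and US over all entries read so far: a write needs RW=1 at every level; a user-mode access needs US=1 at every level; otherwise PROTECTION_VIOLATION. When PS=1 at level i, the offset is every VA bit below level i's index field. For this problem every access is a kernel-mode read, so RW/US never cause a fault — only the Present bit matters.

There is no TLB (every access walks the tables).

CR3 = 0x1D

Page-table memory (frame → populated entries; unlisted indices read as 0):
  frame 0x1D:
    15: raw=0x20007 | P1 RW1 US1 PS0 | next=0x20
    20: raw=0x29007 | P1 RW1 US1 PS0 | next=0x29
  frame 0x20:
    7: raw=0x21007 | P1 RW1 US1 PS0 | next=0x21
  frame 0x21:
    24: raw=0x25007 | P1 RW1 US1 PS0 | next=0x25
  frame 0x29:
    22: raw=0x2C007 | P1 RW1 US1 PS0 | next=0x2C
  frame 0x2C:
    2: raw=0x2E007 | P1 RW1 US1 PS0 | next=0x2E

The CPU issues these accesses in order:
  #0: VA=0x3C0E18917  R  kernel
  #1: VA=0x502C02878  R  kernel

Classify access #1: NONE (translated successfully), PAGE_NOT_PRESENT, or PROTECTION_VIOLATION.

Trace:
#0 VA=0x3C0E18917 (r,kernel):
  [0] read 0x1D idx=15: raw=0x20007 flags P=1 W=1 U=1 S=0
  [1] read 0x20 idx=7: raw=0x21007 flags P=1 W=1 U=1 S=0
  [2] read 0x21 idx=24: raw=0x25007 flags P=1 W=1 U=1 S=0
  ✓ 0x25917  — 3 lookups
#1 VA=0x502C02878 (r,kernel):
  [0] read 0x1D idx=20: raw=0x29007 flags P=1 W=1 U=1 S=0
  [1] read 0x29 idx=22: raw=0x2C007 flags P=1 W=1 U=1 S=0
  [2] read 0x2C idx=2: raw=0x2E007 flags P=1 W=1 U=1 S=0
  ✓ 0x2E878  — 3 lookups

Access #1 fault: NONE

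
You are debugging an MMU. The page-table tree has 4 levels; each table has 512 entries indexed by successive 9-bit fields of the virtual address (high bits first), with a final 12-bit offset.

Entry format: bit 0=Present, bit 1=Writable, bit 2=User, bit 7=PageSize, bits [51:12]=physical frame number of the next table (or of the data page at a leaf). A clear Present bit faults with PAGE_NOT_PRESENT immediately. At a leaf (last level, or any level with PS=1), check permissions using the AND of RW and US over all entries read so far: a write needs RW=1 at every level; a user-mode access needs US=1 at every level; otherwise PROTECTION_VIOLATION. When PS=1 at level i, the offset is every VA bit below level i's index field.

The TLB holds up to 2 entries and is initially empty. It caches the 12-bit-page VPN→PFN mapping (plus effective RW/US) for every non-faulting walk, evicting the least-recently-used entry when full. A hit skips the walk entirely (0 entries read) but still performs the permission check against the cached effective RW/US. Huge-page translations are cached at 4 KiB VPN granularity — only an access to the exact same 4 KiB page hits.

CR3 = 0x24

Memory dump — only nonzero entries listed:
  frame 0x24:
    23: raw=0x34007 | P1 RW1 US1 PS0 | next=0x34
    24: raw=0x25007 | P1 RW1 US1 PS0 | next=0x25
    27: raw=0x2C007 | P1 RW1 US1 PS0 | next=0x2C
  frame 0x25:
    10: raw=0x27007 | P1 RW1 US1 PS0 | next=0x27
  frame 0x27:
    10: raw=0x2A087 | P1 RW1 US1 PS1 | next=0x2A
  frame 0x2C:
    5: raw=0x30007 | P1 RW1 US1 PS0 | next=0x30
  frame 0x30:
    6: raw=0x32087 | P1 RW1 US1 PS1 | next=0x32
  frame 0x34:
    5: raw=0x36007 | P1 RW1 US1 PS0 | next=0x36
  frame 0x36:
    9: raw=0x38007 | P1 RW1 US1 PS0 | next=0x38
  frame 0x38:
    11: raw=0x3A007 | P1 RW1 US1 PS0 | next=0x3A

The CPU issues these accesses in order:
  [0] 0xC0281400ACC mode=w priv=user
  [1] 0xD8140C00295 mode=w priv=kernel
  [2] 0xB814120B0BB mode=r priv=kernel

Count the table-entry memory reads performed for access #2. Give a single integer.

Walk each access:
#0 VA=0xC0281400ACC (w,user):
  L0 @0x24[24] → 0x25007  P=1,RW=1,US=1,PS=0
  L1 @0x25[10] → 0x27007  P=1,RW=1,US=1,PS=0
  L2 @0x27[10] → 0x2A087  P=1,RW=1,US=1,PS=1
  ⇒ phys 0x2AACC (huge @L2)  [3 reads]
#1 VA=0xD8140C00295 (w,kernel):
  L0 @0x24[27] → 0x2C007  P=1,RW=1,US=1,PS=0
  L1 @0x2C[5] → 0x30007  P=1,RW=1,US=1,PS=0
  L2 @0x30[6] → 0x32087  P=1,RW=1,US=1,PS=1
  ⇒ phys 0x32295 (huge @L2)  [3 reads]
#2 VA=0xB814120B0BB (r,kernel):
  L0 @0x24[23] → 0x34007  P=1,RW=1,US=1,PS=0
  L1 @0x34[5] → 0x36007  P=1,RW=1,US=1,PS=0
  L2 @0x36[9] → 0x38007  P=1,RW=1,US=1,PS=0
  L3 @0x38[11] → 0x3A007  P=1,RW=1,US=1,PS=0
  ⇒ phys 0x3A0BB  [4 reads]

Entries read for #2: 4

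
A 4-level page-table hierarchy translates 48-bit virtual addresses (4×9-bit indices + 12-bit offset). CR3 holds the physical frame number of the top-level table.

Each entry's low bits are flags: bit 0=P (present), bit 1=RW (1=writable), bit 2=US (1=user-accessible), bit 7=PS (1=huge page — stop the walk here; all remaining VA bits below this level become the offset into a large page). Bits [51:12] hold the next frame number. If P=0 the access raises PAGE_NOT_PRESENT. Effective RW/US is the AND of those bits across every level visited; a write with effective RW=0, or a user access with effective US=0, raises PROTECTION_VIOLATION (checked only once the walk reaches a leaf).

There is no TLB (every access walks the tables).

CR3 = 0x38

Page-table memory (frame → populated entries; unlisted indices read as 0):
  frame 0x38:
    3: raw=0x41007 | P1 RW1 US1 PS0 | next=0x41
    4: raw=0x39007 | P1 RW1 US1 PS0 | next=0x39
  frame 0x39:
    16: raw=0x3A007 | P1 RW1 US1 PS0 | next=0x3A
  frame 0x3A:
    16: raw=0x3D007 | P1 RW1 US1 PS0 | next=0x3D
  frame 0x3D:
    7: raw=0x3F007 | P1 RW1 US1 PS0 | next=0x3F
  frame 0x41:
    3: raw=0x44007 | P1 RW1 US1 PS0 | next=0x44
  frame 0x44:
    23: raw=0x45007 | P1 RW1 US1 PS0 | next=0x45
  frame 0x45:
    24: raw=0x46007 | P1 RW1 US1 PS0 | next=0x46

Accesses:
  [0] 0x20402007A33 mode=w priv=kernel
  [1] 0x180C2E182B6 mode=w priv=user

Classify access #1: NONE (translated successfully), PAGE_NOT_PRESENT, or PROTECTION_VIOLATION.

Walk each access:
#0 VA=0x20402007A33 (w,kernel):
  L0 @0x38[4] → 0x39007  P=1,RW=1,US=1,PS=0
  L1 @0x39[16] → 0x3A007  P=1,RW=1,US=1,PS=0
  L2 @0x3A[16] → 0x3D007  P=1,RW=1,US=1,PS=0
  L3 @0x3D[7] → 0x3F007  P=1,RW=1,US=1,PS=0
  ✓ 0x3FA33  — 4 lookups
#1 VA=0x180C2E182B6 (w,user):
  L0 @0x38[3] → 0x41007  P=1,RW=1,US=1,PS=0
  L1 @0x41[3] → 0x44007  P=1,RW=1,US=1,PS=0
  L2 @0x44[23] → 0x45007  P=1,RW=1,US=1,PS=0
  L3 @0x45[24] → 0x46007  P=1,RW=1,US=1,PS=0
  ✓ 0x462B6  — 4 lookups

Access #1 fault: NONE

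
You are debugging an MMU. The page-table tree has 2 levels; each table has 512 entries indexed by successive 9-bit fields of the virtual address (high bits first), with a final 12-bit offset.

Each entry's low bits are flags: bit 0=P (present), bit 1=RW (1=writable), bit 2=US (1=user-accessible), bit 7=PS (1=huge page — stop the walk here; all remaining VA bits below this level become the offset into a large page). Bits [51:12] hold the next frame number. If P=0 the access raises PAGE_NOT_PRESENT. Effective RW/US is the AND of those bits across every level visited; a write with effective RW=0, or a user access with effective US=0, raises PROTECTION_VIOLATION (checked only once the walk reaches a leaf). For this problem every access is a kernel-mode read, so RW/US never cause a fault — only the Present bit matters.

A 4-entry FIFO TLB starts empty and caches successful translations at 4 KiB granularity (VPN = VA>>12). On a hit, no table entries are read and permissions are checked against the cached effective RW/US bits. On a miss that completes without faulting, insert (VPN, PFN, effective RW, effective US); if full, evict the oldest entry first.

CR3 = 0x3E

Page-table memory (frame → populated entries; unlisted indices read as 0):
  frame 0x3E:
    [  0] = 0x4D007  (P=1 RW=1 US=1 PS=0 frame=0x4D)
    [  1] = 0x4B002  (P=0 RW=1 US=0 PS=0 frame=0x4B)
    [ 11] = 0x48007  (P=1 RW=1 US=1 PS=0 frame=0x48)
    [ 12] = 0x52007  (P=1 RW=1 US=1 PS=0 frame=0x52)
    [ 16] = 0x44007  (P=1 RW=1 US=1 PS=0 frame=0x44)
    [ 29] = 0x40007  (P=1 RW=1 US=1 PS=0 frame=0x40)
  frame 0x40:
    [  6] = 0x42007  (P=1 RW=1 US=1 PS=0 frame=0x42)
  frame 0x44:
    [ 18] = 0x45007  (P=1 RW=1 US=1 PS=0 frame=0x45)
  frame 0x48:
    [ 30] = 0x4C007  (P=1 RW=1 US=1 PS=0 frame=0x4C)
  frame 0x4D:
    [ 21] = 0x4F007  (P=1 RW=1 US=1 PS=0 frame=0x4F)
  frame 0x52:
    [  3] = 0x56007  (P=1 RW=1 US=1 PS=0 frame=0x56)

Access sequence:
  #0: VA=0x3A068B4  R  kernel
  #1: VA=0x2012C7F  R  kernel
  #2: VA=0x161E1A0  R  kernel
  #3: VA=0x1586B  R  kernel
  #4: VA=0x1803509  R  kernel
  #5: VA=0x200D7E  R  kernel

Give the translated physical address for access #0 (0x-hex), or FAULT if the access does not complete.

Trace:
#0 VA=0x3A068B4 (r,kernel):
  lvl0: tbl 0x3E, slot 29 ⇒ 0x40007 (P1/RW1/US1/PS0)
  lvl1: tbl 0x40, slot 6 ⇒ 0x42007 (P1/RW1/US1/PS0)
  ⇒ phys 0x428B4  [2 reads]
#1 VA=0x2012C7F (r,kernel):
  lvl0: tbl 0x3E, slot 16 ⇒ 0x44007 (P1/RW1/US1/PS0)
  lvl1: tbl 0x44, slot 18 ⇒ 0x45007 (P1/RW1/US1/PS0)
  ⇒ phys 0x45C7F  [2 reads]
#2 VA=0x161E1A0 (r,kernel):
  lvl0: tbl 0x3E, slot 11 ⇒ 0x48007 (P1/RW1/US1/PS0)
  lvl1: tbl 0x48, slot 30 ⇒ 0x4C007 (P1/RW1/US1/PS0)
  ⇒ phys 0x4C1A0  [2 reads]
#3 VA=0x1586B (r,kernel):
  lvl0: tbl 0x3E, slot 0 ⇒ 0x4D007 (P1/RW1/US1/PS0)
  lvl1: tbl 0x4D, slot 21 ⇒ 0x4F007 (P1/RW1/US1/PS0)
  ⇒ phys 0x4F86B  [2 reads]
#4 VA=0x1803509 (r,kernel):
  lvl0: tbl 0x3E, slot 12 ⇒ 0x52007 (P1/RW1/US1/PS0)
  lvl1: tbl 0x52, slot 3 ⇒ 0x56007 (P1/RW1/US1/PS0)
  ⇒ phys 0x56509  [2 reads]
#5 VA=0x200D7E (r,kernel):
  lvl0: tbl 0x3E, slot 1 ⇒ 0x4B002 (P0/RW1/US0/PS0)
  ✗ PAGE_NOT_PRESENT  [1 reads]

Access #0 PA: 0x428B4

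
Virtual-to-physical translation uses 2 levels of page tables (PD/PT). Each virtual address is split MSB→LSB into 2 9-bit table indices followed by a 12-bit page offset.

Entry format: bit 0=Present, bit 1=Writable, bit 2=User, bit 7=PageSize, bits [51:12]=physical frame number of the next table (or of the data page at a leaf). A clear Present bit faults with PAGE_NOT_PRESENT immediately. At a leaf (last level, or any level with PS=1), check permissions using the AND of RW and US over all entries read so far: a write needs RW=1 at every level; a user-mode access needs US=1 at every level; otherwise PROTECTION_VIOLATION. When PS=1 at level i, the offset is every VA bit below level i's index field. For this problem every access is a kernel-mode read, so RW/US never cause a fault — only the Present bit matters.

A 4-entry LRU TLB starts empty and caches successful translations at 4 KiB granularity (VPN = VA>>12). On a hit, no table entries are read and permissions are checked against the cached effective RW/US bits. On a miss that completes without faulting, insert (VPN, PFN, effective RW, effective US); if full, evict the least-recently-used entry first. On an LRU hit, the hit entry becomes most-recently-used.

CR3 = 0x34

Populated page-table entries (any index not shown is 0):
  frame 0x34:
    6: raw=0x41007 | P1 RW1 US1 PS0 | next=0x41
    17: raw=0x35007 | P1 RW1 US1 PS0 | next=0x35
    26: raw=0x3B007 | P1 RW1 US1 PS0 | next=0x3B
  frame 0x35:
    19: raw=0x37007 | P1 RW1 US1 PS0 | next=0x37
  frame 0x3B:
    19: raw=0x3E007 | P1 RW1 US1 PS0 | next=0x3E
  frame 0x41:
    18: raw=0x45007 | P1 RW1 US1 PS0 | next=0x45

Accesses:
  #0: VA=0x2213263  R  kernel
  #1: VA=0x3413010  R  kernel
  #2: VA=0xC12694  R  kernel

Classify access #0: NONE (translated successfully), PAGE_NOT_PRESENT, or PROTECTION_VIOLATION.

Walk each access:
#0 VA=0x2213263 (r,kernel):
  [0] read 0x34 idx=17: raw=0x35007 flags P=1 W=1 U=1 S=0
  [1] read 0x35 idx=19: raw=0x37007 flags P=1 W=1 U=1 S=0
  ⇒ phys 0x37263  [2 reads]
#1 VA=0x3413010 (r,kernel):
  [0] read 0x34 idx=26: raw=0x3B007 flags P=1 W=1 U=1 S=0
  [1] read 0x3B idx=19: raw=0x3E007 flags P=1 W=1 U=1 S=0
  ⇒ phys 0x3E010  [2 reads]
#2 VA=0xC12694 (r,kernel):
  [0] read 0x34 idx=6: raw=0x41007 flags P=1 W=1 U=1 S=0
  [1] read 0x41 idx=18: raw=0x45007 flags P=1 W=1 U=1 S=0
  ⇒ phys 0x45694  [2 reads]

Access #0 fault: NONE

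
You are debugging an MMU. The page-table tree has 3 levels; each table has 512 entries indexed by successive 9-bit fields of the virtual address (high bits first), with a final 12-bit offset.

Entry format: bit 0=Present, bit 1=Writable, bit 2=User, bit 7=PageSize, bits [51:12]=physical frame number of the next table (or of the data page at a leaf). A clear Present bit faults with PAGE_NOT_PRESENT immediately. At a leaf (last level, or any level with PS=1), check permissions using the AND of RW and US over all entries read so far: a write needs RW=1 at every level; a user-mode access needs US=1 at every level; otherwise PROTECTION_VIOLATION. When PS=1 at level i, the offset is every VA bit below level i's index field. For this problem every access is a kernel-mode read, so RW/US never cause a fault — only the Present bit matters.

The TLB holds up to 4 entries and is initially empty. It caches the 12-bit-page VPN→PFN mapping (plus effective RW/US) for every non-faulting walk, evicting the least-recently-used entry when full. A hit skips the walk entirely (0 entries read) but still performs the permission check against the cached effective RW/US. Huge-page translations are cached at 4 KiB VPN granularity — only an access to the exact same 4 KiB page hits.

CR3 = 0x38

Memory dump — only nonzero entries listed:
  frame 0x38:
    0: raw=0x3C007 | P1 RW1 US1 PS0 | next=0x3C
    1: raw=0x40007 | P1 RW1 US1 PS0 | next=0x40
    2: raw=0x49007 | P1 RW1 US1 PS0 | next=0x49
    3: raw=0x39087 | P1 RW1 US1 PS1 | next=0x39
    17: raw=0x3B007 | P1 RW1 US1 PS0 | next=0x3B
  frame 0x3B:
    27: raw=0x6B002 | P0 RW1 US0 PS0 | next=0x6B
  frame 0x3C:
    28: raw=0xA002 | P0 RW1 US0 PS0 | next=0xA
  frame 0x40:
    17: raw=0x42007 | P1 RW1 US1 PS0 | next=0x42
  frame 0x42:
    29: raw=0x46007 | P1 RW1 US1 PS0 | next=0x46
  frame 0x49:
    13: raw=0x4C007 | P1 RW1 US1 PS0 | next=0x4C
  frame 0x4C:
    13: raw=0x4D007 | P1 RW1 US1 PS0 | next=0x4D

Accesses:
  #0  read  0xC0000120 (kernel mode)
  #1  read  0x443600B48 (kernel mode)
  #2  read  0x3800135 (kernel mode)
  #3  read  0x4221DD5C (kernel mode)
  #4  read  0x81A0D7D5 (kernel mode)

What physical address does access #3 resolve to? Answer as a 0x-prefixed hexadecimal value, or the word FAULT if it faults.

Per-access translation:
#0 VA=0xC0000120 (r,kernel):
  L0 @0x38[3] → 0x39087  P=1,RW=1,US=1,PS=1
  ⇒ phys 0x39120 (huge @L0)  [1 reads]
#1 VA=0x443600B48 (r,kernel):
  L0 @0x38[17] → 0x3B007  P=1,RW=1,US=1,PS=0
  L1 @0x3B[27] → 0x6B002  P=0,RW=1,US=0,PS=0
  ⇒ fault: PAGE_NOT_PRESENT  — 2 lookups
#2 VA=0x3800135 (r,kernel):
  L0 @0x38[0] → 0x3C007  P=1,RW=1,US=1,PS=0
  L1 @0x3C[28] → 0xA002  P=0,RW=1,US=0,PS=0
  ⇒ fault: PAGE_NOT_PRESENT  — 2 lookups
#3 VA=0x4221DD5C (r,kernel):
  L0 @0x38[1] → 0x40007  P=1,RW=1,US=1,PS=0
  L1 @0x40[17] → 0x42007  P=1,RW=1,US=1,PS=0
  L2 @0x42[29] → 0x46007  P=1,RW=1,US=1,PS=0
  ⇒ phys 0x46D5C  [3 reads]
#4 VA=0x81A0D7D5 (r,kernel):
  L0 @0x38[2] → 0x49007  P=1,RW=1,US=1,PS=0
  L1 @0x49[13] → 0x4C007  P=1,RW=1,US=1,PS=0
  L2 @0x4C[13] → 0x4D007  P=1,RW=1,US=1,PS=0
  ⇒ phys 0x4D7D5  [3 reads]

Access #3 PA: 0x46D5C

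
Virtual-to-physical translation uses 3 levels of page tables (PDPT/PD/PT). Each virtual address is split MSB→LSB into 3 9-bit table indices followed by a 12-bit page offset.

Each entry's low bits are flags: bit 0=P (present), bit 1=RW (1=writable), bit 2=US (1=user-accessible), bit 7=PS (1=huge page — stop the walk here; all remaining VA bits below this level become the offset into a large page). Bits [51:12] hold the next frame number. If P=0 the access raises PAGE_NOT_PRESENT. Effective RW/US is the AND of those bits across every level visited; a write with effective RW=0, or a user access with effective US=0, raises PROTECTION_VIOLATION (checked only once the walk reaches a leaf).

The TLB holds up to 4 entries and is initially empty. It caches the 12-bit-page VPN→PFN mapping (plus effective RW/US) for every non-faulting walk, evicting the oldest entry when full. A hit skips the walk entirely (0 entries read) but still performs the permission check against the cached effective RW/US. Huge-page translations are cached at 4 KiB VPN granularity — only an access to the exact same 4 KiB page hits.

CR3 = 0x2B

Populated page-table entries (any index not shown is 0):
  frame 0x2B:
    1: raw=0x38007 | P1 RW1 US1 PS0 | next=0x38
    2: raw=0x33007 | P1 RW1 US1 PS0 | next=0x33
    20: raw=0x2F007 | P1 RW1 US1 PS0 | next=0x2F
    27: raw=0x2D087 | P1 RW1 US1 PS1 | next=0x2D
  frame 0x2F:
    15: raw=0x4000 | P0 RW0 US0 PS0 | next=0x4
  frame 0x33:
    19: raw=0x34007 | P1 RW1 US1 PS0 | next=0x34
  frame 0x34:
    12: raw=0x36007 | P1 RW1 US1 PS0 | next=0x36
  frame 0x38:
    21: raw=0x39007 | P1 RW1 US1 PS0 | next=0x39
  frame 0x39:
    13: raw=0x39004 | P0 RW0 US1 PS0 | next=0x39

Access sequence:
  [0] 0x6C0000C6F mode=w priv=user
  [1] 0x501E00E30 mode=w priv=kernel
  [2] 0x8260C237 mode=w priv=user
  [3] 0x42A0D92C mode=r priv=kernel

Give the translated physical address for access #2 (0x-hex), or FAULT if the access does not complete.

Walk each access:
#0 VA=0x6C0000C6F (w,user):
  [0] read 0x2B idx=27: raw=0x2D087 flags P=1 W=1 U=1 S=1
  ✓ 0x2DC6F (huge @L0)  — 1 lookups
#1 VA=0x501E00E30 (w,kernel):
  [0] read 0x2B idx=20: raw=0x2F007 flags P=1 W=1 U=1 S=0
  [1] read 0x2F idx=15: raw=0x4000 flags P=0 W=0 U=0 S=0
  ✗ PAGE_NOT_PRESENT  [2 reads]
#2 VA=0x8260C237 (w,user):
  [0] read 0x2B idx=2: raw=0x33007 flags P=1 W=1 U=1 S=0
  [1] read 0x33 idx=19: raw=0x34007 flags P=1 W=1 U=1 S=0
  [2] read 0x34 idx=12: raw=0x36007 flags P=1 W=1 U=1 S=0
  ✓ 0x36237  — 3 lookups
#3 VA=0x42A0D92C (r,kernel):
  [0] read 0x2B idx=1: raw=0x38007 flags P=1 W=1 U=1 S=0
  [1] read 0x38 idx=21: raw=0x39007 flags P=1 W=1 U=1 S=0
  [2] read 0x39 idx=13: raw=0x39004 flags P=0 W=0 U=1 S=0
  ✗ PAGE_NOT_PRESENT  [3 reads]

Access #2 PA: 0x36237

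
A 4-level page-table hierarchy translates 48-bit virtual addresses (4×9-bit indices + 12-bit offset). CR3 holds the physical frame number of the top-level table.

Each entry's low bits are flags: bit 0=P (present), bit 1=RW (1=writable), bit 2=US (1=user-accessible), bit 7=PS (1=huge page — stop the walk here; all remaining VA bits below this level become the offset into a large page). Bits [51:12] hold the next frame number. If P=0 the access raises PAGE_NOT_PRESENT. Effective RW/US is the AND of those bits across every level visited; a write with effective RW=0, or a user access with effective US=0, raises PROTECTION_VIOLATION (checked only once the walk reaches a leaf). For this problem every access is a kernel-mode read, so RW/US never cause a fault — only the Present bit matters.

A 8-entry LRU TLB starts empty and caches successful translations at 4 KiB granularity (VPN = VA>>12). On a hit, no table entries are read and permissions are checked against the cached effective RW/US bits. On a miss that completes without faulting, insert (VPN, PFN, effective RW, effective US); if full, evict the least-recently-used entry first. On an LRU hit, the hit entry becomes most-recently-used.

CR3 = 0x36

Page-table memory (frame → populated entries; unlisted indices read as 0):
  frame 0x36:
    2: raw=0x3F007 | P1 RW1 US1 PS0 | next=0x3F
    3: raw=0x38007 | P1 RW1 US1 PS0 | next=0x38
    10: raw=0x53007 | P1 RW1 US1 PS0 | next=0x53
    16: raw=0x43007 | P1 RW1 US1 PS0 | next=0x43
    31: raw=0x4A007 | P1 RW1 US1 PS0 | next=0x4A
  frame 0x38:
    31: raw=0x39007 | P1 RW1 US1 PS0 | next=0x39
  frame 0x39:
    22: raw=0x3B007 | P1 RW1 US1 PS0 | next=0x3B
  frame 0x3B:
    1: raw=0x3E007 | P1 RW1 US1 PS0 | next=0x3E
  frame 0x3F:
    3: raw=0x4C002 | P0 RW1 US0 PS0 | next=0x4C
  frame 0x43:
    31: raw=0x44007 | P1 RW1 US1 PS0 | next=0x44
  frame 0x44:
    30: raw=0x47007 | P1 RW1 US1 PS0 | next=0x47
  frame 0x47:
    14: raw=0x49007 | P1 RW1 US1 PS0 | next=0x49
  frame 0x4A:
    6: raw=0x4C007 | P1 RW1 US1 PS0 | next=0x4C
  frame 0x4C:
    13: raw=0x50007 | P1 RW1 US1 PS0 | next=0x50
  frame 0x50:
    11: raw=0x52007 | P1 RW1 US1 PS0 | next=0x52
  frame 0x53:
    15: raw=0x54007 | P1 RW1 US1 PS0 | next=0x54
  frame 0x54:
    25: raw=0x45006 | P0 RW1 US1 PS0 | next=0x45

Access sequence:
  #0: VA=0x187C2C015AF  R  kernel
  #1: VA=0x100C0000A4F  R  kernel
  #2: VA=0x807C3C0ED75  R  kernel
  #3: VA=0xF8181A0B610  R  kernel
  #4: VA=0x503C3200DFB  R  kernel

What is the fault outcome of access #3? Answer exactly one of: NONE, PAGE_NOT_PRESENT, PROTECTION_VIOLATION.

Per-access translation:
#0 VA=0x187C2C015AF (r,kernel):
  L0 @0x36[3] → 0x38007  P=1,RW=1,US=1,PS=0
  L1 @0x38[31] → 0x39007  P=1,RW=1,US=1,PS=0
  L2 @0x39[22] → 0x3B007  P=1,RW=1,US=1,PS=0
  L3 @0x3B[1] → 0x3E007  P=1,RW=1,US=1,PS=0
  → PA=0x3E5AF  (4 entries read)
#1 VA=0x100C0000A4F (r,kernel):
  L0 @0x36[2] → 0x3F007  P=1,RW=1,US=1,PS=0
  L1 @0x3F[3] → 0x4C002  P=0,RW=1,US=0,PS=0
  ⇒ fault: PAGE_NOT_PRESENT  — 2 lookups
#2 VA=0x807C3C0ED75 (r,kernel):
  L0 @0x36[16] → 0x43007  P=1,RW=1,US=1,PS=0
  L1 @0x43[31] → 0x44007  P=1,RW=1,US=1,PS=0
  L2 @0x44[30] → 0x47007  P=1,RW=1,US=1,PS=0
  L3 @0x47[14] → 0x49007  P=1,RW=1,US=1,PS=0
  → PA=0x49D75  (4 entries read)
#3 VA=0xF8181A0B610 (r,kernel):
  L0 @0x36[31] → 0x4A007  P=1,RW=1,US=1,PS=0
  L1 @0x4A[6] → 0x4C007  P=1,RW=1,US=1,PS=0
  L2 @0x4C[13] → 0x50007  P=1,RW=1,US=1,PS=0
  L3 @0x50[11] → 0x52007  P=1,RW=1,US=1,PS=0
  → PA=0x52610  (4 entries read)
#4 VA=0x503C3200DFB (r,kernel):
  L0 @0x36[10] → 0x53007  P=1,RW=1,US=1,PS=0
  L1 @0x53[15] → 0x54007  P=1,RW=1,US=1,PS=0
  L2 @0x54[25] → 0x45006  P=0,RW=1,US=1,PS=0
  ⇒ fault: PAGE_NOT_PRESENT  — 3 lookups

Access #3 fault: NONE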